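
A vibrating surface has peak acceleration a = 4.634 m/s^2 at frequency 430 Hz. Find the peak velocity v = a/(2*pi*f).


omega = 2*pi*f = 2*pi*430 = 2701.77 rad/s
v = a / omega = 4.634 / 2701.77 = 0.0017152 m/s


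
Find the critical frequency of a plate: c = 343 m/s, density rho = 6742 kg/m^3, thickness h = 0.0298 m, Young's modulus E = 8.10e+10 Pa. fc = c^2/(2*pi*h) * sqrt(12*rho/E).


12*rho/E = 12*6742/8.10e+10 = 9.98815e-07
sqrt(12*rho/E) = sqrt(9.98815e-07) = 0.000999407
c^2/(2*pi*h) = 343^2/(2*pi*0.0298) = 628336
fc = 628336 * 0.000999407 = 627.96 Hz


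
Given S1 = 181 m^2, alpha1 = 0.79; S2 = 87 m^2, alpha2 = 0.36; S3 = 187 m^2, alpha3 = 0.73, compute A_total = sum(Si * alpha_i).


181 * 0.79 = 142.99
87 * 0.36 = 31.32
187 * 0.73 = 136.51
A_total = 142.99 + 31.32 + 136.51 = 310.82 m^2


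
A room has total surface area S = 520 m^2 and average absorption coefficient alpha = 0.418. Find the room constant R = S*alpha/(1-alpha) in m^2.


R = 520 * 0.418 / (1 - 0.418) = 373.47 m^2


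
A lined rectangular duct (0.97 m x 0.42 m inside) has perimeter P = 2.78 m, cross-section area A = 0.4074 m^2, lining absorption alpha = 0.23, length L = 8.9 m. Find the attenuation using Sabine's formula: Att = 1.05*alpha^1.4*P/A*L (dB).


alpha^1.4 = 0.23^1.4 = 0.127767
Attenuation rate = 1.05 * alpha^1.4 * P / A
= 1.05 * 0.127767 * 2.78 / 0.4074 = 0.915444 dB/m
Total Att = 0.915444 * 8.9 = 8.1475 dB


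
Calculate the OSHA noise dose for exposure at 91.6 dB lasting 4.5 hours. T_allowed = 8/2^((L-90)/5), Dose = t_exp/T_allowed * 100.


T_allowed = 8 / 2^((91.6 - 90)/5) = 6.40856 hr
Dose = 4.5 / 6.40856 * 100 = 70.219 %


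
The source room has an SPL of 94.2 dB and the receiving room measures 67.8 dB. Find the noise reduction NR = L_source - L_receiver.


NR = L_source - L_receiver (difference between source and receiving room levels)
NR = 94.2 - 67.8 = 26.4 dB


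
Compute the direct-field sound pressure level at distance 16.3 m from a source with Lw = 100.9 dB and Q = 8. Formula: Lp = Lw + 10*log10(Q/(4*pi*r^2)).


4*pi*r^2 = 4*pi*16.3^2 = 3338.76 m^2
Q / (4*pi*r^2) = 8 / 3338.76 = 0.0023961
Lp = 100.9 + 10*log10(0.0023961) = 74.695 dB


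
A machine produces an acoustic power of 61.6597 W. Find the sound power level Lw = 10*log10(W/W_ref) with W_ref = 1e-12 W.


W / W_ref = 61.6597 / 1e-12 = 6.16597e+13
Lw = 10 * log10(6.16597e+13) = 137.9 dB


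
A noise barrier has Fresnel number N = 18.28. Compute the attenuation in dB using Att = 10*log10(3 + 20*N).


3 + 20*N = 3 + 20*18.28 = 368.6
Att = 10*log10(368.6) = 25.666 dB


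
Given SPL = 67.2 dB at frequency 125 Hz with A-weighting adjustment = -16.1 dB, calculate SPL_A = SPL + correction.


A-weighting table: 125 Hz -> -16.1 dB correction
SPL_A = SPL + correction = 67.2 + (-16.1) = 51.1 dBA


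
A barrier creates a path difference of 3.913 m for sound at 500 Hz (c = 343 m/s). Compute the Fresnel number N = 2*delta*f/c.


N = 2*delta*f/c = 2*delta/lambda, where lambda = c/f
lambda = 343 / 500 = 0.686 m
N = 2 * 3.913 / 0.686 = 11.408


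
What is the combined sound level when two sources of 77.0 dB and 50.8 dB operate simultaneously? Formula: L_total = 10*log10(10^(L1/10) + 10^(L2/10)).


10^(77.0/10) = 5.01187e+07
10^(50.8/10) = 120226
Sum = 5.01187e+07 + 120226 = 5.02389e+07
L_total = 10*log10(5.02389e+07) = 77.01 dB


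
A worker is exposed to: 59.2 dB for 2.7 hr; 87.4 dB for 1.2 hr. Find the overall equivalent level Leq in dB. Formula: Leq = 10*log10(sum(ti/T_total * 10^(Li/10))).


T_total = 2.7 + 1.2 = 3.9 hr
(2.7/3.9) * 10^(59.2/10) = 575836
(1.2/3.9) * 10^(87.4/10) = 1.69089e+08
Sum = 575836 + 1.69089e+08 = 1.69665e+08
Leq = 10*log10(1.69665e+08) = 82.296 dB


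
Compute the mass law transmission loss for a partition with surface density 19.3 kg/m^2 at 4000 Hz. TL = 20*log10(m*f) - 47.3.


m * f = 19.3 * 4000 = 77200
20*log10(77200) = 97.7523 dB
TL = 97.7523 - 47.3 = 50.452 dB


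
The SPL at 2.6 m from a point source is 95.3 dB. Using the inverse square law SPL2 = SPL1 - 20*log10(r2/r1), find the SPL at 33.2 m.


r2/r1 = 33.2/2.6 = 12.7692
Correction = 20*log10(12.7692) = 22.1233 dB
SPL2 = 95.3 - 22.1233 = 73.177 dB


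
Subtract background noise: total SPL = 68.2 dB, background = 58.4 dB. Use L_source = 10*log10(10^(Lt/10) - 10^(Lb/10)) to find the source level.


10^(68.2/10) = 6.60693e+06
10^(58.4/10) = 691831
Difference = 6.60693e+06 - 691831 = 5.9151e+06
L_source = 10*log10(5.9151e+06) = 67.72 dB


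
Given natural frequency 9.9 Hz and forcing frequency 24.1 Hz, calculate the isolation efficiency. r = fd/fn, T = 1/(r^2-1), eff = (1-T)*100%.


r = 24.1 / 9.9 = 2.43434
r^2 - 1 = 2.43434^2 - 1 = 4.92601
T = 1/4.92601 = 0.203004
Efficiency = (1 - 0.203004)*100 = 79.7 %


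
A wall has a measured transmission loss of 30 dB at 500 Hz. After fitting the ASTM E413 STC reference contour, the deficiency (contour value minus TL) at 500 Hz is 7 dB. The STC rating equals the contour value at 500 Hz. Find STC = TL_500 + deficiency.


By ASTM E413, STC = value of the fitted reference contour at 500 Hz.
Contour value at 500 Hz = TL_500 + deficiency = 30 + 7 = 37
STC = 37


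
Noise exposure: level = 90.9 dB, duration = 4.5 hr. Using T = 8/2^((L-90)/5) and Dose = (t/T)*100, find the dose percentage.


T_allowed = 8 / 2^((90.9 - 90)/5) = 7.06162 hr
Dose = 4.5 / 7.06162 * 100 = 63.725 %


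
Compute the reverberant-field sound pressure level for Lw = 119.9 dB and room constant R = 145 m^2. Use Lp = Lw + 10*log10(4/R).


4/R = 4/145 = 0.0275862
Lp = 119.9 + 10*log10(0.0275862) = 104.31 dB


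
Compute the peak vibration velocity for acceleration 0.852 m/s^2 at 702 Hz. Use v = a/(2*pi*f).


omega = 2*pi*f = 2*pi*702 = 4410.8 rad/s
v = a / omega = 0.852 / 4410.8 = 0.00019316 m/s


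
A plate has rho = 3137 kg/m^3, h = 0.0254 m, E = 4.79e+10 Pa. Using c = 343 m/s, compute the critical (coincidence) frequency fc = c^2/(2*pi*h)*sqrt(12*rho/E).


12*rho/E = 12*3137/4.79e+10 = 7.85887e-07
sqrt(12*rho/E) = sqrt(7.85887e-07) = 0.000886503
c^2/(2*pi*h) = 343^2/(2*pi*0.0254) = 737182
fc = 737182 * 0.000886503 = 653.51 Hz


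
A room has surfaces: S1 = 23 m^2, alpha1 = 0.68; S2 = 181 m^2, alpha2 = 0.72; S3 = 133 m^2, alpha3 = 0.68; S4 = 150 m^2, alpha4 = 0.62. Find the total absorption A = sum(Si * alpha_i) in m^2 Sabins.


23 * 0.68 = 15.64
181 * 0.72 = 130.32
133 * 0.68 = 90.44
150 * 0.62 = 93
A_total = 15.64 + 130.32 + 90.44 + 93 = 329.4 m^2


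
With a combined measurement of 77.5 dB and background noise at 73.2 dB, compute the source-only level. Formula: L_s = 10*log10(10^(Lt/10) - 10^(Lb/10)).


10^(77.5/10) = 5.62341e+07
10^(73.2/10) = 2.0893e+07
Difference = 5.62341e+07 - 2.0893e+07 = 3.53411e+07
L_source = 10*log10(3.53411e+07) = 75.483 dB


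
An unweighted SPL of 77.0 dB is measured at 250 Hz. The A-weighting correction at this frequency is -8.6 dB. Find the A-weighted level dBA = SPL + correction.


A-weighting table: 250 Hz -> -8.6 dB correction
SPL_A = SPL + correction = 77.0 + (-8.6) = 68.4 dBA


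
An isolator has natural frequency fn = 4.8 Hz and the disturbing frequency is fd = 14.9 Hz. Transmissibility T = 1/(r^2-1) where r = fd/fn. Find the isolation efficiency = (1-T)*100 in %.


r = 14.9 / 4.8 = 3.10417
r^2 - 1 = 3.10417^2 - 1 = 8.63587
T = 1/8.63587 = 0.115796
Efficiency = (1 - 0.115796)*100 = 88.42 %


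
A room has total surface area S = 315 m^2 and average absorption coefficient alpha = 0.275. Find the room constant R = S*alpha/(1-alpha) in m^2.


R = 315 * 0.275 / (1 - 0.275) = 119.48 m^2


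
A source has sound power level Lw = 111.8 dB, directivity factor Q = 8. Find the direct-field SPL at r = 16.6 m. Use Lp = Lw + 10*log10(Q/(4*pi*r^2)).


4*pi*r^2 = 4*pi*16.6^2 = 3462.79 m^2
Q / (4*pi*r^2) = 8 / 3462.79 = 0.00231028
Lp = 111.8 + 10*log10(0.00231028) = 85.437 dB


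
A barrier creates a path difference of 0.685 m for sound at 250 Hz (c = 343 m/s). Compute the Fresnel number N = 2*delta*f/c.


N = 2*delta*f/c = 2*delta/lambda, where lambda = c/f
lambda = 343 / 250 = 1.372 m
N = 2 * 0.685 / 1.372 = 0.99854


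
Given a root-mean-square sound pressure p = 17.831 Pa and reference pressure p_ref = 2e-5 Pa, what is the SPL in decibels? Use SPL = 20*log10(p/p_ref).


p / p_ref = 17.831 / 2e-5 = 891550
SPL = 20 * log10(891550) = 119 dB


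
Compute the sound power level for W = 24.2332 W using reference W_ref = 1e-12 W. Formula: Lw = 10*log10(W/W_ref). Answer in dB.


W / W_ref = 24.2332 / 1e-12 = 2.42332e+13
Lw = 10 * log10(2.42332e+13) = 133.84 dB


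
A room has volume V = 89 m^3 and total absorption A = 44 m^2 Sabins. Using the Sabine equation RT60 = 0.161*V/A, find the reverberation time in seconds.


RT60 = 0.161 * 89 / 44 = 0.32566 s


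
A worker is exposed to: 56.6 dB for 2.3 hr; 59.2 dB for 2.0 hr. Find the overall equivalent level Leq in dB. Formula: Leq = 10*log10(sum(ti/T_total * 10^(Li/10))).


T_total = 2.3 + 2.0 = 4.3 hr
(2.3/4.3) * 10^(56.6/10) = 244489
(2.0/4.3) * 10^(59.2/10) = 386867
Sum = 244489 + 386867 = 631356
Leq = 10*log10(631356) = 58.003 dB


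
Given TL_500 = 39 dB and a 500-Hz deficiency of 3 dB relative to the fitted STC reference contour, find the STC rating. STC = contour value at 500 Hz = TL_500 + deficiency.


By ASTM E413, STC = value of the fitted reference contour at 500 Hz.
Contour value at 500 Hz = TL_500 + deficiency = 39 + 3 = 42
STC = 42


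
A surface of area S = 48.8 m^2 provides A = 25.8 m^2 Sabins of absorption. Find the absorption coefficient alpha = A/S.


Absorption coefficient = absorbed power / incident power
alpha = A / S = 25.8 / 48.8 = 0.52869


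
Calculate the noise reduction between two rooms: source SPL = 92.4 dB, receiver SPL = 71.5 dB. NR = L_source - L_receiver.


NR = L_source - L_receiver (difference between source and receiving room levels)
NR = 92.4 - 71.5 = 20.9 dB


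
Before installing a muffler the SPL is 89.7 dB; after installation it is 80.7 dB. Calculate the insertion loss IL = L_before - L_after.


Insertion loss = SPL without muffler - SPL with muffler
IL = 89.7 - 80.7 = 9 dB


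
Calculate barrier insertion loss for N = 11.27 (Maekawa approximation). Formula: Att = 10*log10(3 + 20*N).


3 + 20*N = 3 + 20*11.27 = 228.4
Att = 10*log10(228.4) = 23.587 dB


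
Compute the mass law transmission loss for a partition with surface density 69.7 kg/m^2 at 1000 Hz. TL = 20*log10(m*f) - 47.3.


m * f = 69.7 * 1000 = 69700
20*log10(69700) = 96.8647 dB
TL = 96.8647 - 47.3 = 49.565 dB


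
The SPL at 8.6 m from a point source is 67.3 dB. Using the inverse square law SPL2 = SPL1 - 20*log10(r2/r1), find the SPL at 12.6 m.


r2/r1 = 12.6/8.6 = 1.46512
Correction = 20*log10(1.46512) = 3.31746 dB
SPL2 = 67.3 - 3.31746 = 63.983 dB


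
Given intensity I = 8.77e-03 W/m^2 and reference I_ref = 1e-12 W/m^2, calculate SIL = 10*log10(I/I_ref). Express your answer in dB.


I / I_ref = 8.77e-03 / 1e-12 = 8.77e+09
SIL = 10 * log10(8.77e+09) = 99.43 dB


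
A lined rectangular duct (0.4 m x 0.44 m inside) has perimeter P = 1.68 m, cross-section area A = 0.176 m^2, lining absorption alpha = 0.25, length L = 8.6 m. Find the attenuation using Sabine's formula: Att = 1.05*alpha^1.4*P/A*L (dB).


alpha^1.4 = 0.25^1.4 = 0.143587
Attenuation rate = 1.05 * alpha^1.4 * P / A
= 1.05 * 0.143587 * 1.68 / 0.176 = 1.43913 dB/m
Total Att = 1.43913 * 8.6 = 12.377 dB


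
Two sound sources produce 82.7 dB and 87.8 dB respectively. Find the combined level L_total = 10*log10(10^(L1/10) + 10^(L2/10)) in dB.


10^(82.7/10) = 1.86209e+08
10^(87.8/10) = 6.0256e+08
Sum = 1.86209e+08 + 6.0256e+08 = 7.88769e+08
L_total = 10*log10(7.88769e+08) = 88.969 dB


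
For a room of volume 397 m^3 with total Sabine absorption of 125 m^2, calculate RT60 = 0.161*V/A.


RT60 = 0.161 * 397 / 125 = 0.51134 s


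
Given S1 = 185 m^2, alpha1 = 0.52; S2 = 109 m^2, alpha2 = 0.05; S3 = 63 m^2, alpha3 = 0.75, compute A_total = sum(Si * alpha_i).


185 * 0.52 = 96.2
109 * 0.05 = 5.45
63 * 0.75 = 47.25
A_total = 96.2 + 5.45 + 47.25 = 148.9 m^2


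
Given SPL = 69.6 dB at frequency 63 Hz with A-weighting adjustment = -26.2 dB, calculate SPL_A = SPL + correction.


A-weighting table: 63 Hz -> -26.2 dB correction
SPL_A = SPL + correction = 69.6 + (-26.2) = 43.4 dBA


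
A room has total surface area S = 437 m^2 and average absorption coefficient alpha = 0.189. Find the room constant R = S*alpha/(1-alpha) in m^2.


R = 437 * 0.189 / (1 - 0.189) = 101.84 m^2


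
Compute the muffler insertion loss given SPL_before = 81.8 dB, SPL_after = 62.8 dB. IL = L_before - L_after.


Insertion loss = SPL without muffler - SPL with muffler
IL = 81.8 - 62.8 = 19 dB


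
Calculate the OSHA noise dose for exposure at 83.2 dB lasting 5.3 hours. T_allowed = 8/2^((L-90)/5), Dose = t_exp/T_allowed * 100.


T_allowed = 8 / 2^((83.2 - 90)/5) = 20.5348 hr
Dose = 5.3 / 20.5348 * 100 = 25.81 %


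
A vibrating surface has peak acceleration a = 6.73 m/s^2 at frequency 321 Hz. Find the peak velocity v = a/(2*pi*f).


omega = 2*pi*f = 2*pi*321 = 2016.9 rad/s
v = a / omega = 6.73 / 2016.9 = 0.0033368 m/s


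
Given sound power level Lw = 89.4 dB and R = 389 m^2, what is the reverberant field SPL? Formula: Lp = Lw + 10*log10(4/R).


4/R = 4/389 = 0.0102828
Lp = 89.4 + 10*log10(0.0102828) = 69.521 dB


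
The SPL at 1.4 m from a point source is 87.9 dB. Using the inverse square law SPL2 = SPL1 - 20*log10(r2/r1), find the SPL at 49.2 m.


r2/r1 = 49.2/1.4 = 35.1429
Correction = 20*log10(35.1429) = 30.9168 dB
SPL2 = 87.9 - 30.9168 = 56.983 dB


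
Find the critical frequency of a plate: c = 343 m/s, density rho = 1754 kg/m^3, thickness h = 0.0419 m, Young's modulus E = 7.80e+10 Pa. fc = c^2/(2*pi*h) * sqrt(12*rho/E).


12*rho/E = 12*1754/7.80e+10 = 2.69846e-07
sqrt(12*rho/E) = sqrt(2.69846e-07) = 0.000519467
c^2/(2*pi*h) = 343^2/(2*pi*0.0419) = 446884
fc = 446884 * 0.000519467 = 232.14 Hz


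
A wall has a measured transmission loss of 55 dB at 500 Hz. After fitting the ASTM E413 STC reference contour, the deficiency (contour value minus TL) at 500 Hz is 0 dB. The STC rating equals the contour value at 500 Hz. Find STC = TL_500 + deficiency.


By ASTM E413, STC = value of the fitted reference contour at 500 Hz.
Contour value at 500 Hz = TL_500 + deficiency = 55 + 0 = 55
STC = 55


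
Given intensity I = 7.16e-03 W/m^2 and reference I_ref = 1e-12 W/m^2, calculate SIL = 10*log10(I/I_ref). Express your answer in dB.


I / I_ref = 7.16e-03 / 1e-12 = 7.16e+09
SIL = 10 * log10(7.16e+09) = 98.549 dB


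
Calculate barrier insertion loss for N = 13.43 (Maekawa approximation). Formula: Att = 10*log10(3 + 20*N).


3 + 20*N = 3 + 20*13.43 = 271.6
Att = 10*log10(271.6) = 24.339 dB


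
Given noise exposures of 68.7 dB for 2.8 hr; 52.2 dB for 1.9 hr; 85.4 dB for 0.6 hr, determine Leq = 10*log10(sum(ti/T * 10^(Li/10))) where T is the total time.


T_total = 2.8 + 1.9 + 0.6 = 5.3 hr
(2.8/5.3) * 10^(68.7/10) = 3.91636e+06
(1.9/5.3) * 10^(52.2/10) = 59494.6
(0.6/5.3) * 10^(85.4/10) = 3.92532e+07
Sum = 3.91636e+06 + 59494.6 + 3.92532e+07 = 4.32291e+07
Leq = 10*log10(4.32291e+07) = 76.358 dB


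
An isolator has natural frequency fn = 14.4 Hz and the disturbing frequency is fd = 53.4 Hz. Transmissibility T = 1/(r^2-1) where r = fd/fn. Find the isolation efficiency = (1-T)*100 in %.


r = 53.4 / 14.4 = 3.70833
r^2 - 1 = 3.70833^2 - 1 = 12.7517
T = 1/12.7517 = 0.0784209
Efficiency = (1 - 0.0784209)*100 = 92.158 %


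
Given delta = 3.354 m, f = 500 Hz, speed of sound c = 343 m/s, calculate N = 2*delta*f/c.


N = 2*delta*f/c = 2*delta/lambda, where lambda = c/f
lambda = 343 / 500 = 0.686 m
N = 2 * 3.354 / 0.686 = 9.7784


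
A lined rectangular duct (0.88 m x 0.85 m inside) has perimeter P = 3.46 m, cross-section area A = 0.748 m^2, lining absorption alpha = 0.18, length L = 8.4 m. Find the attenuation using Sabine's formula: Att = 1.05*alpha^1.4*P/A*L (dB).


alpha^1.4 = 0.18^1.4 = 0.0906529
Attenuation rate = 1.05 * alpha^1.4 * P / A
= 1.05 * 0.0906529 * 3.46 / 0.748 = 0.440297 dB/m
Total Att = 0.440297 * 8.4 = 3.6985 dB


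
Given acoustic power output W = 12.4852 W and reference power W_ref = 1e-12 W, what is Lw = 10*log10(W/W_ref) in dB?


W / W_ref = 12.4852 / 1e-12 = 1.24852e+13
Lw = 10 * log10(1.24852e+13) = 130.96 dB


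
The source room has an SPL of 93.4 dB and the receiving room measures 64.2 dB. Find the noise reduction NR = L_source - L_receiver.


NR = L_source - L_receiver (difference between source and receiving room levels)
NR = 93.4 - 64.2 = 29.2 dB


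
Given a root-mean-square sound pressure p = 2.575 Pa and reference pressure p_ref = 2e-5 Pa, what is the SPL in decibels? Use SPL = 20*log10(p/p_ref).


p / p_ref = 2.575 / 2e-5 = 128750
SPL = 20 * log10(128750) = 102.19 dB


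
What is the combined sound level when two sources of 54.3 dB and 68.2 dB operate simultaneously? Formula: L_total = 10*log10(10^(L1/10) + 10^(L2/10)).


10^(54.3/10) = 269153
10^(68.2/10) = 6.60693e+06
Sum = 269153 + 6.60693e+06 = 6.87608e+06
L_total = 10*log10(6.87608e+06) = 68.373 dB


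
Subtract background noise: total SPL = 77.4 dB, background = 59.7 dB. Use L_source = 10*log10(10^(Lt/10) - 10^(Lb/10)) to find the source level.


10^(77.4/10) = 5.49541e+07
10^(59.7/10) = 933254
Difference = 5.49541e+07 - 933254 = 5.40208e+07
L_source = 10*log10(5.40208e+07) = 77.326 dB


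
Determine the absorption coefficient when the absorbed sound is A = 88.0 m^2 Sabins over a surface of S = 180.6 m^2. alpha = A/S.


Absorption coefficient = absorbed power / incident power
alpha = A / S = 88.0 / 180.6 = 0.48726


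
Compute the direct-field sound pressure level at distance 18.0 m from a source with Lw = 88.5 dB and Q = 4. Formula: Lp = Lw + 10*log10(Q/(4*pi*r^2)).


4*pi*r^2 = 4*pi*18.0^2 = 4071.5 m^2
Q / (4*pi*r^2) = 4 / 4071.5 = 0.000982439
Lp = 88.5 + 10*log10(0.000982439) = 58.423 dB


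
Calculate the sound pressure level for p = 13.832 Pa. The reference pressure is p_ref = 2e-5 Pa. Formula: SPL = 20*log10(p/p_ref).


p / p_ref = 13.832 / 2e-5 = 691600
SPL = 20 * log10(691600) = 116.8 dB


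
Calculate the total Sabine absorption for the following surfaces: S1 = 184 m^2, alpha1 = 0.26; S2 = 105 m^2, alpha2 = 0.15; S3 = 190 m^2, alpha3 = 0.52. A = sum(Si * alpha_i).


184 * 0.26 = 47.84
105 * 0.15 = 15.75
190 * 0.52 = 98.8
A_total = 47.84 + 15.75 + 98.8 = 162.39 m^2


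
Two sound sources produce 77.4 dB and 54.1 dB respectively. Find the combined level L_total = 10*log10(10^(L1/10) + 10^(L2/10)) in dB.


10^(77.4/10) = 5.49541e+07
10^(54.1/10) = 257040
Sum = 5.49541e+07 + 257040 = 5.52111e+07
L_total = 10*log10(5.52111e+07) = 77.42 dB


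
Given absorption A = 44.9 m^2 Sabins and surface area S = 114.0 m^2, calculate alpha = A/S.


Absorption coefficient = absorbed power / incident power
alpha = A / S = 44.9 / 114.0 = 0.39386


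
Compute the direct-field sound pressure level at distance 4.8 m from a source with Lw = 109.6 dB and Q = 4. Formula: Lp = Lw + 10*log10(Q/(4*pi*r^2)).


4*pi*r^2 = 4*pi*4.8^2 = 289.529 m^2
Q / (4*pi*r^2) = 4 / 289.529 = 0.0138155
Lp = 109.6 + 10*log10(0.0138155) = 91.004 dB


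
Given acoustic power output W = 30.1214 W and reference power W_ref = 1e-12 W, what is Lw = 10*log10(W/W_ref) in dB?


W / W_ref = 30.1214 / 1e-12 = 3.01214e+13
Lw = 10 * log10(3.01214e+13) = 134.79 dB


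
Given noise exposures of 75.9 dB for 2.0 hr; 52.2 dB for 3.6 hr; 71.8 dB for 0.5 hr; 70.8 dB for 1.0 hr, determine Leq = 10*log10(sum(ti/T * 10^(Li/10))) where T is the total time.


T_total = 2.0 + 3.6 + 0.5 + 1.0 = 7.1 hr
(2.0/7.1) * 10^(75.9/10) = 1.0959e+07
(3.6/7.1) * 10^(52.2/10) = 84148.1
(0.5/7.1) * 10^(71.8/10) = 1.06589e+06
(1.0/7.1) * 10^(70.8/10) = 1.69333e+06
Sum = 1.0959e+07 + 84148.1 + 1.06589e+06 + 1.69333e+06 = 1.38024e+07
Leq = 10*log10(1.38024e+07) = 71.4 dB


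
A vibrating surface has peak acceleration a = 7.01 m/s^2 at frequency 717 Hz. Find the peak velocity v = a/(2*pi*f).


omega = 2*pi*f = 2*pi*717 = 4505.04 rad/s
v = a / omega = 7.01 / 4505.04 = 0.001556 m/s


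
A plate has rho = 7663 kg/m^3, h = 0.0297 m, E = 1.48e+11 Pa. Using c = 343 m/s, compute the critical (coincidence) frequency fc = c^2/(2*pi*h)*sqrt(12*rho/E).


12*rho/E = 12*7663/1.48e+11 = 6.21324e-07
sqrt(12*rho/E) = sqrt(6.21324e-07) = 0.000788241
c^2/(2*pi*h) = 343^2/(2*pi*0.0297) = 630452
fc = 630452 * 0.000788241 = 496.95 Hz


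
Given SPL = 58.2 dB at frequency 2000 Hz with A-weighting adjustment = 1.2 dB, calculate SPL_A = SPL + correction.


A-weighting table: 2000 Hz -> 1.2 dB correction
SPL_A = SPL + correction = 58.2 + (1.2) = 59.4 dBA


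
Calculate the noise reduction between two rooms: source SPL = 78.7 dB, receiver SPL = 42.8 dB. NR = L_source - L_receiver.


NR = L_source - L_receiver (difference between source and receiving room levels)
NR = 78.7 - 42.8 = 35.9 dB


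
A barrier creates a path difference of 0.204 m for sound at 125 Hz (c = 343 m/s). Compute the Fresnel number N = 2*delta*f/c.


N = 2*delta*f/c = 2*delta/lambda, where lambda = c/f
lambda = 343 / 125 = 2.744 m
N = 2 * 0.204 / 2.744 = 0.14869


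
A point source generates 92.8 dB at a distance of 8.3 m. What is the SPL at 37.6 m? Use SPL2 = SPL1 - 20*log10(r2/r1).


r2/r1 = 37.6/8.3 = 4.53012
Correction = 20*log10(4.53012) = 13.1222 dB
SPL2 = 92.8 - 13.1222 = 79.678 dB


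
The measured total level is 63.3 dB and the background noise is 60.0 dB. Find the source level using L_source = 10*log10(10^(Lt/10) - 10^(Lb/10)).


10^(63.3/10) = 2.13796e+06
10^(60.0/10) = 1e+06
Difference = 2.13796e+06 - 1e+06 = 1.13796e+06
L_source = 10*log10(1.13796e+06) = 60.561 dB


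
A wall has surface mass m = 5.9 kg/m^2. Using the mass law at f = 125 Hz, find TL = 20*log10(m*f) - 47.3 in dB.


m * f = 5.9 * 125 = 737.5
20*log10(737.5) = 57.3552 dB
TL = 57.3552 - 47.3 = 10.055 dB


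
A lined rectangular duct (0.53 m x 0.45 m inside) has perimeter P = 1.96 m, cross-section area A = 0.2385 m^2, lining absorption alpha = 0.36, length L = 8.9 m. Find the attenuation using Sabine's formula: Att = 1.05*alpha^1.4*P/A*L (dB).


alpha^1.4 = 0.36^1.4 = 0.239234
Attenuation rate = 1.05 * alpha^1.4 * P / A
= 1.05 * 0.239234 * 1.96 / 0.2385 = 2.06433 dB/m
Total Att = 2.06433 * 8.9 = 18.373 dB


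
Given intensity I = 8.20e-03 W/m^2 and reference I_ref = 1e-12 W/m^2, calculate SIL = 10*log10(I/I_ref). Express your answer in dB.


I / I_ref = 8.20e-03 / 1e-12 = 8.2e+09
SIL = 10 * log10(8.2e+09) = 99.138 dB


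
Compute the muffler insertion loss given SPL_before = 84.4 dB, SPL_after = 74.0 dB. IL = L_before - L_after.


Insertion loss = SPL without muffler - SPL with muffler
IL = 84.4 - 74.0 = 10.4 dB


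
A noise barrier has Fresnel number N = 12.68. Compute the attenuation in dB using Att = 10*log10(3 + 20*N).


3 + 20*N = 3 + 20*12.68 = 256.6
Att = 10*log10(256.6) = 24.093 dB


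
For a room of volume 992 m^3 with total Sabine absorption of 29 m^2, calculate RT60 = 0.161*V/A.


RT60 = 0.161 * 992 / 29 = 5.5073 s


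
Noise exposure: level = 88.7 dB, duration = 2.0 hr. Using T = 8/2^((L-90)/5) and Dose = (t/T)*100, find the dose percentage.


T_allowed = 8 / 2^((88.7 - 90)/5) = 9.57983 hr
Dose = 2.0 / 9.57983 * 100 = 20.877 %


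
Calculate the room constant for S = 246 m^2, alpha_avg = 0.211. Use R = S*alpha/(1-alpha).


R = 246 * 0.211 / (1 - 0.211) = 65.787 m^2


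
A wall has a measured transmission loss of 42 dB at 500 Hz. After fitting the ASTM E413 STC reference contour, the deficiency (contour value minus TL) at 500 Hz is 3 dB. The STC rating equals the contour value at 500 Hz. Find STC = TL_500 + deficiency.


By ASTM E413, STC = value of the fitted reference contour at 500 Hz.
Contour value at 500 Hz = TL_500 + deficiency = 42 + 3 = 45
STC = 45


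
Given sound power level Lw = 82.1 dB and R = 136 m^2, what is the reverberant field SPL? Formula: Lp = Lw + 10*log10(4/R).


4/R = 4/136 = 0.0294118
Lp = 82.1 + 10*log10(0.0294118) = 66.785 dB


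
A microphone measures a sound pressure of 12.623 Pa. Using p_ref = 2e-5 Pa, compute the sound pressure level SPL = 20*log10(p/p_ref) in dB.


p / p_ref = 12.623 / 2e-5 = 631150
SPL = 20 * log10(631150) = 116 dB


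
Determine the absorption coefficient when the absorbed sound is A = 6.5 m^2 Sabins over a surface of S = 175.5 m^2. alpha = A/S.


Absorption coefficient = absorbed power / incident power
alpha = A / S = 6.5 / 175.5 = 0.037037


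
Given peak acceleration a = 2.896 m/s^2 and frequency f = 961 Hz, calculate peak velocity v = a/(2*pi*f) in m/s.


omega = 2*pi*f = 2*pi*961 = 6038.14 rad/s
v = a / omega = 2.896 / 6038.14 = 0.00047962 m/s


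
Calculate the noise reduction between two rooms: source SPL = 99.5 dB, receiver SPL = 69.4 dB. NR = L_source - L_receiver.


NR = L_source - L_receiver (difference between source and receiving room levels)
NR = 99.5 - 69.4 = 30.1 dB


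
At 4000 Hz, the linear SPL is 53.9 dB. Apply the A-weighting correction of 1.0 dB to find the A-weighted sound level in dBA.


A-weighting table: 4000 Hz -> 1.0 dB correction
SPL_A = SPL + correction = 53.9 + (1.0) = 54.9 dBA


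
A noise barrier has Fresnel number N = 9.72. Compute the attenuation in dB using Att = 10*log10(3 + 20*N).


3 + 20*N = 3 + 20*9.72 = 197.4
Att = 10*log10(197.4) = 22.953 dB


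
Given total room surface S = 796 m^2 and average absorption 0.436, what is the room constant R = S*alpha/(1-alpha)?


R = 796 * 0.436 / (1 - 0.436) = 615.35 m^2


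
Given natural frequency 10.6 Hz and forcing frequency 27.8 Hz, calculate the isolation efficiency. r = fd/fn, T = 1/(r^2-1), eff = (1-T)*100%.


r = 27.8 / 10.6 = 2.62264
r^2 - 1 = 2.62264^2 - 1 = 5.87824
T = 1/5.87824 = 0.170119
Efficiency = (1 - 0.170119)*100 = 82.988 %


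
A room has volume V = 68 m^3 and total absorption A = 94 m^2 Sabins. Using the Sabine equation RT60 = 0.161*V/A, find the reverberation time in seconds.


RT60 = 0.161 * 68 / 94 = 0.11647 s


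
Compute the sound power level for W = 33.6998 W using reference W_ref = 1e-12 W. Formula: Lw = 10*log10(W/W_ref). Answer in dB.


W / W_ref = 33.6998 / 1e-12 = 3.36998e+13
Lw = 10 * log10(3.36998e+13) = 135.28 dB


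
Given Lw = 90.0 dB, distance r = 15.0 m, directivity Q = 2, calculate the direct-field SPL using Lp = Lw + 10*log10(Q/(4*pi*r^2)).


4*pi*r^2 = 4*pi*15.0^2 = 2827.43 m^2
Q / (4*pi*r^2) = 2 / 2827.43 = 0.000707356
Lp = 90.0 + 10*log10(0.000707356) = 58.496 dB


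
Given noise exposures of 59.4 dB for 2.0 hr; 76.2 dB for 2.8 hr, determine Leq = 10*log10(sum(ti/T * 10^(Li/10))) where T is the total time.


T_total = 2.0 + 2.8 = 4.8 hr
(2.0/4.8) * 10^(59.4/10) = 362901
(2.8/4.8) * 10^(76.2/10) = 2.43174e+07
Sum = 362901 + 2.43174e+07 = 2.46803e+07
Leq = 10*log10(2.46803e+07) = 73.924 dB


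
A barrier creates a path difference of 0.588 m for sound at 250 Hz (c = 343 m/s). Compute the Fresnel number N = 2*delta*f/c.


N = 2*delta*f/c = 2*delta/lambda, where lambda = c/f
lambda = 343 / 250 = 1.372 m
N = 2 * 0.588 / 1.372 = 0.85714


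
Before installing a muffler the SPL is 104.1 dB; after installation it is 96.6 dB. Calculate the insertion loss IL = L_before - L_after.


Insertion loss = SPL without muffler - SPL with muffler
IL = 104.1 - 96.6 = 7.5 dB


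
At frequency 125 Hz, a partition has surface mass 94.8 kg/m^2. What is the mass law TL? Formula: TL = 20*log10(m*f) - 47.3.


m * f = 94.8 * 125 = 11850
20*log10(11850) = 81.4744 dB
TL = 81.4744 - 47.3 = 34.174 dB


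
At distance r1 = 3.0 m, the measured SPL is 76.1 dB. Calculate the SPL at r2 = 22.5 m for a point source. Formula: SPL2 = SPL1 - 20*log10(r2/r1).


r2/r1 = 22.5/3.0 = 7.5
Correction = 20*log10(7.5) = 17.5012 dB
SPL2 = 76.1 - 17.5012 = 58.599 dB


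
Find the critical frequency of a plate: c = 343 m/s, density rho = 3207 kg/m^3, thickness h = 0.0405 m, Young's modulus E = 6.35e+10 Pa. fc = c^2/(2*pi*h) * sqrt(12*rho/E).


12*rho/E = 12*3207/6.35e+10 = 6.06047e-07
sqrt(12*rho/E) = sqrt(6.06047e-07) = 0.00077849
c^2/(2*pi*h) = 343^2/(2*pi*0.0405) = 462331
fc = 462331 * 0.00077849 = 359.92 Hz


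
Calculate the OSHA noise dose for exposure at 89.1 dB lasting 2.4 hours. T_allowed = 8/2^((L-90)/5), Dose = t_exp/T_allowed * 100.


T_allowed = 8 / 2^((89.1 - 90)/5) = 9.06307 hr
Dose = 2.4 / 9.06307 * 100 = 26.481 %


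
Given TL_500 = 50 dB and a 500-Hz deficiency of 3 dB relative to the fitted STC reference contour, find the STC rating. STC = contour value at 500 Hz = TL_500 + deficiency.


By ASTM E413, STC = value of the fitted reference contour at 500 Hz.
Contour value at 500 Hz = TL_500 + deficiency = 50 + 3 = 53
STC = 53


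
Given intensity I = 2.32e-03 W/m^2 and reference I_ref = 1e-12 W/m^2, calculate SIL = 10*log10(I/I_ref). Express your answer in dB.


I / I_ref = 2.32e-03 / 1e-12 = 2.32e+09
SIL = 10 * log10(2.32e+09) = 93.655 dB


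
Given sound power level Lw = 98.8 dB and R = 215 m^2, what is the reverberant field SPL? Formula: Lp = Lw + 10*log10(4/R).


4/R = 4/215 = 0.0186047
Lp = 98.8 + 10*log10(0.0186047) = 81.496 dB


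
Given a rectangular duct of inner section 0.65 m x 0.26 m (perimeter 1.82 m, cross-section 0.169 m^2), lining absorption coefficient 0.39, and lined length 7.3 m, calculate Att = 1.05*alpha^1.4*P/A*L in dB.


alpha^1.4 = 0.39^1.4 = 0.267603
Attenuation rate = 1.05 * alpha^1.4 * P / A
= 1.05 * 0.267603 * 1.82 / 0.169 = 3.02597 dB/m
Total Att = 3.02597 * 7.3 = 22.09 dB


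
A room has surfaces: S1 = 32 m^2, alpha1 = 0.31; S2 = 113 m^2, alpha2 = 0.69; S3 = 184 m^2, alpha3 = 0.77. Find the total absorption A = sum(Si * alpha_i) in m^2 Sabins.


32 * 0.31 = 9.92
113 * 0.69 = 77.97
184 * 0.77 = 141.68
A_total = 9.92 + 77.97 + 141.68 = 229.57 m^2


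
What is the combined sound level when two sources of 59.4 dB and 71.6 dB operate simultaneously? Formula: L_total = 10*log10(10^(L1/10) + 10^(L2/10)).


10^(59.4/10) = 870964
10^(71.6/10) = 1.44544e+07
Sum = 870964 + 1.44544e+07 = 1.53254e+07
L_total = 10*log10(1.53254e+07) = 71.854 dB


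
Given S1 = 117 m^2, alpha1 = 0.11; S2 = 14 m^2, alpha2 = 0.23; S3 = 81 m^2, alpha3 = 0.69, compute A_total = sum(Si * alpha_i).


117 * 0.11 = 12.87
14 * 0.23 = 3.22
81 * 0.69 = 55.89
A_total = 12.87 + 3.22 + 55.89 = 71.98 m^2


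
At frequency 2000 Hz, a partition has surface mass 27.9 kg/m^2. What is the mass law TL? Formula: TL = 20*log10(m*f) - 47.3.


m * f = 27.9 * 2000 = 55800
20*log10(55800) = 94.9327 dB
TL = 94.9327 - 47.3 = 47.633 dB


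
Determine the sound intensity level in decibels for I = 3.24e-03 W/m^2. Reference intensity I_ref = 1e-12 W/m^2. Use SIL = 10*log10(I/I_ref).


I / I_ref = 3.24e-03 / 1e-12 = 3.24e+09
SIL = 10 * log10(3.24e+09) = 95.105 dB


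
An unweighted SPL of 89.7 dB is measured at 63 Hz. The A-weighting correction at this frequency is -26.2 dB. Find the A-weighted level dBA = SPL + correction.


A-weighting table: 63 Hz -> -26.2 dB correction
SPL_A = SPL + correction = 89.7 + (-26.2) = 63.5 dBA


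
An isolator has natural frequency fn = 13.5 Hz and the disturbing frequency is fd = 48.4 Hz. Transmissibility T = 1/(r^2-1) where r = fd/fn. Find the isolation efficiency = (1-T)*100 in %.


r = 48.4 / 13.5 = 3.58519
r^2 - 1 = 3.58519^2 - 1 = 11.8536
T = 1/11.8536 = 0.0843626
Efficiency = (1 - 0.0843626)*100 = 91.564 %


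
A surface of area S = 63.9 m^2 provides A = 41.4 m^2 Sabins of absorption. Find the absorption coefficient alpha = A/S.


Absorption coefficient = absorbed power / incident power
alpha = A / S = 41.4 / 63.9 = 0.64789


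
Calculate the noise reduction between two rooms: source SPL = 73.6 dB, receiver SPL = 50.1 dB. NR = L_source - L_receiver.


NR = L_source - L_receiver (difference between source and receiving room levels)
NR = 73.6 - 50.1 = 23.5 dB


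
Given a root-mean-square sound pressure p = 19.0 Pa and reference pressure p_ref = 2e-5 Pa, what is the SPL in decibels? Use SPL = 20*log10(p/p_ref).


p / p_ref = 19.0 / 2e-5 = 950000
SPL = 20 * log10(950000) = 119.55 dB


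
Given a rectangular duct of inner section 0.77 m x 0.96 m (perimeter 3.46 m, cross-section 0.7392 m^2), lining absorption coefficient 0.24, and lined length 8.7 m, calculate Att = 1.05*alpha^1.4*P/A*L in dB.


alpha^1.4 = 0.24^1.4 = 0.135611
Attenuation rate = 1.05 * alpha^1.4 * P / A
= 1.05 * 0.135611 * 3.46 / 0.7392 = 0.666497 dB/m
Total Att = 0.666497 * 8.7 = 5.7985 dB


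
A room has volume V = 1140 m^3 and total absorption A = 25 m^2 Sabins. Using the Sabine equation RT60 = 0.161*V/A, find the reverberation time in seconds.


RT60 = 0.161 * 1140 / 25 = 7.3416 s


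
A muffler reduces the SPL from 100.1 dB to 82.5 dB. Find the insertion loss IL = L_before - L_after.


Insertion loss = SPL without muffler - SPL with muffler
IL = 100.1 - 82.5 = 17.6 dB


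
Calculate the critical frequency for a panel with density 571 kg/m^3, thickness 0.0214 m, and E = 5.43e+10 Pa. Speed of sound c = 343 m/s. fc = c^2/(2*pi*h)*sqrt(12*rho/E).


12*rho/E = 12*571/5.43e+10 = 1.26188e-07
sqrt(12*rho/E) = sqrt(1.26188e-07) = 0.00035523
c^2/(2*pi*h) = 343^2/(2*pi*0.0214) = 874973
fc = 874973 * 0.00035523 = 310.82 Hz


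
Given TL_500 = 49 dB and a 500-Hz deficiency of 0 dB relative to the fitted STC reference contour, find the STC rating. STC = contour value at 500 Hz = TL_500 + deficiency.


By ASTM E413, STC = value of the fitted reference contour at 500 Hz.
Contour value at 500 Hz = TL_500 + deficiency = 49 + 0 = 49
STC = 49


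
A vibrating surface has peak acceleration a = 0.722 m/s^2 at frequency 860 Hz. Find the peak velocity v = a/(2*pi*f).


omega = 2*pi*f = 2*pi*860 = 5403.54 rad/s
v = a / omega = 0.722 / 5403.54 = 0.00013362 m/s


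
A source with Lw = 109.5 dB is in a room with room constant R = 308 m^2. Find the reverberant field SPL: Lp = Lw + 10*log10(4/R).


4/R = 4/308 = 0.012987
Lp = 109.5 + 10*log10(0.012987) = 90.635 dB


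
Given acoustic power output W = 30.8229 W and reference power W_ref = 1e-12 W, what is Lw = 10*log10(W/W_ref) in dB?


W / W_ref = 30.8229 / 1e-12 = 3.08229e+13
Lw = 10 * log10(3.08229e+13) = 134.89 dB


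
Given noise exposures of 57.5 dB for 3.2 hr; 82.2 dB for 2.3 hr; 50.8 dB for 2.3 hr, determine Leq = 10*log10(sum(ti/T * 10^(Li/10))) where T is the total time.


T_total = 3.2 + 2.3 + 2.3 = 7.8 hr
(3.2/7.8) * 10^(57.5/10) = 230704
(2.3/7.8) * 10^(82.2/10) = 4.89365e+07
(2.3/7.8) * 10^(50.8/10) = 35451.4
Sum = 230704 + 4.89365e+07 + 35451.4 = 4.92027e+07
Leq = 10*log10(4.92027e+07) = 76.92 dB


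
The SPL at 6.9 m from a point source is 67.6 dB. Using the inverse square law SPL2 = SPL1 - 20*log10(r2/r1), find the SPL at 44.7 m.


r2/r1 = 44.7/6.9 = 6.47826
Correction = 20*log10(6.47826) = 16.2292 dB
SPL2 = 67.6 - 16.2292 = 51.371 dB


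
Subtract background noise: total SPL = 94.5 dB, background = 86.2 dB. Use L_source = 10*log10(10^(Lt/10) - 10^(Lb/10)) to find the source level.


10^(94.5/10) = 2.81838e+09
10^(86.2/10) = 4.16869e+08
Difference = 2.81838e+09 - 4.16869e+08 = 2.40151e+09
L_source = 10*log10(2.40151e+09) = 93.805 dB


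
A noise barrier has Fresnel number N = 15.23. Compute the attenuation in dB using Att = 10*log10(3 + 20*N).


3 + 20*N = 3 + 20*15.23 = 307.6
Att = 10*log10(307.6) = 24.88 dB


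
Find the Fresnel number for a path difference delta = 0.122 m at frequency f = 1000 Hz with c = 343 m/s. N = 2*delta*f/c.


N = 2*delta*f/c = 2*delta/lambda, where lambda = c/f
lambda = 343 / 1000 = 0.343 m
N = 2 * 0.122 / 0.343 = 0.71137


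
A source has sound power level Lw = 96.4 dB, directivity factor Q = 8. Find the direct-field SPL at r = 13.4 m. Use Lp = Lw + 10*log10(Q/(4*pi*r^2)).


4*pi*r^2 = 4*pi*13.4^2 = 2256.42 m^2
Q / (4*pi*r^2) = 8 / 2256.42 = 0.00354544
Lp = 96.4 + 10*log10(0.00354544) = 71.897 dB


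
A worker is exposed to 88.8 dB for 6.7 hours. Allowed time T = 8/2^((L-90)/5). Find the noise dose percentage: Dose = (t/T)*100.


T_allowed = 8 / 2^((88.8 - 90)/5) = 9.44794 hr
Dose = 6.7 / 9.44794 * 100 = 70.915 %


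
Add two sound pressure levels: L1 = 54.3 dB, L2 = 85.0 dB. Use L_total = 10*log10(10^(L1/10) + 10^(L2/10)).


10^(54.3/10) = 269153
10^(85.0/10) = 3.16228e+08
Sum = 269153 + 3.16228e+08 = 3.16497e+08
L_total = 10*log10(3.16497e+08) = 85.004 dB


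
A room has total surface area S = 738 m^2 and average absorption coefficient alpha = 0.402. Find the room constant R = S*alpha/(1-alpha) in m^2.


R = 738 * 0.402 / (1 - 0.402) = 496.11 m^2


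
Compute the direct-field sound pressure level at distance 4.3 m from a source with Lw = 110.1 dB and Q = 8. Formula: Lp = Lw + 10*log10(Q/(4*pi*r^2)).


4*pi*r^2 = 4*pi*4.3^2 = 232.352 m^2
Q / (4*pi*r^2) = 8 / 232.352 = 0.0344305
Lp = 110.1 + 10*log10(0.0344305) = 95.469 dB


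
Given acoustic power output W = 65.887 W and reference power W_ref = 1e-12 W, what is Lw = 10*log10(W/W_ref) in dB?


W / W_ref = 65.887 / 1e-12 = 6.5887e+13
Lw = 10 * log10(6.5887e+13) = 138.19 dB


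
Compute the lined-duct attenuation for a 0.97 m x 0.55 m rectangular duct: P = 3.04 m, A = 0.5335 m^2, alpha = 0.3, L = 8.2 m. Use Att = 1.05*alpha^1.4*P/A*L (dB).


alpha^1.4 = 0.3^1.4 = 0.18534
Attenuation rate = 1.05 * alpha^1.4 * P / A
= 1.05 * 0.18534 * 3.04 / 0.5335 = 1.10891 dB/m
Total Att = 1.10891 * 8.2 = 9.0931 dB


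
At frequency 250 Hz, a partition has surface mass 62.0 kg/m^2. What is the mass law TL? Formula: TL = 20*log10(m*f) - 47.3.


m * f = 62.0 * 250 = 15500
20*log10(15500) = 83.8066 dB
TL = 83.8066 - 47.3 = 36.507 dB


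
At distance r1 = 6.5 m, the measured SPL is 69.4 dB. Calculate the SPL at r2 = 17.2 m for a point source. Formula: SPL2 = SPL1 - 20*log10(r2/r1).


r2/r1 = 17.2/6.5 = 2.64615
Correction = 20*log10(2.64615) = 8.45229 dB
SPL2 = 69.4 - 8.45229 = 60.948 dB


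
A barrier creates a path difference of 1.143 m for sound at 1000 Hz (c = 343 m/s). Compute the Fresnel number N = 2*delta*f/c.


N = 2*delta*f/c = 2*delta/lambda, where lambda = c/f
lambda = 343 / 1000 = 0.343 m
N = 2 * 1.143 / 0.343 = 6.6647


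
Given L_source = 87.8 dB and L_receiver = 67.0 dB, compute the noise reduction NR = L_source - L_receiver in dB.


NR = L_source - L_receiver (difference between source and receiving room levels)
NR = 87.8 - 67.0 = 20.8 dB


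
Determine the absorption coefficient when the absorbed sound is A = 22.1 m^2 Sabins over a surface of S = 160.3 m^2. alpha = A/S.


Absorption coefficient = absorbed power / incident power
alpha = A / S = 22.1 / 160.3 = 0.13787


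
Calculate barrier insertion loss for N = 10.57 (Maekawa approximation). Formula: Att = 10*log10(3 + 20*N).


3 + 20*N = 3 + 20*10.57 = 214.4
Att = 10*log10(214.4) = 23.312 dB


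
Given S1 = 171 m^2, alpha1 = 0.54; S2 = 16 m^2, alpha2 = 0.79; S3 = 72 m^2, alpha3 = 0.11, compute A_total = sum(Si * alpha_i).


171 * 0.54 = 92.34
16 * 0.79 = 12.64
72 * 0.11 = 7.92
A_total = 92.34 + 12.64 + 7.92 = 112.9 m^2


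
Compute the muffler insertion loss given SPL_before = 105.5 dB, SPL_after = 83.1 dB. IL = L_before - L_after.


Insertion loss = SPL without muffler - SPL with muffler
IL = 105.5 - 83.1 = 22.4 dB


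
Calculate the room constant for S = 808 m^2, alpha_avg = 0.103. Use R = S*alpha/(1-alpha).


R = 808 * 0.103 / (1 - 0.103) = 92.78 m^2


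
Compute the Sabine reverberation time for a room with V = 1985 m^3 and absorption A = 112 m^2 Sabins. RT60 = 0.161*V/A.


RT60 = 0.161 * 1985 / 112 = 2.8534 s


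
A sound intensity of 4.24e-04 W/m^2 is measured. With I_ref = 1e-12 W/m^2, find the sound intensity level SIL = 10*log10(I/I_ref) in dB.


I / I_ref = 4.24e-04 / 1e-12 = 4.24e+08
SIL = 10 * log10(4.24e+08) = 86.274 dB
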